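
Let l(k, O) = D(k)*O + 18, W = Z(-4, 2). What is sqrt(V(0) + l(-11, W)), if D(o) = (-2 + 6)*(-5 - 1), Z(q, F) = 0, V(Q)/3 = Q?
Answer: 3*sqrt(2) ≈ 4.2426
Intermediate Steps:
V(Q) = 3*Q
D(o) = -24 (D(o) = 4*(-6) = -24)
W = 0
l(k, O) = 18 - 24*O (l(k, O) = -24*O + 18 = 18 - 24*O)
sqrt(V(0) + l(-11, W)) = sqrt(3*0 + (18 - 24*0)) = sqrt(0 + (18 + 0)) = sqrt(0 + 18) = sqrt(18) = 3*sqrt(2)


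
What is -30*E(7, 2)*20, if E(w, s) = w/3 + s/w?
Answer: -11000/7 ≈ -1571.4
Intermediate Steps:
E(w, s) = w/3 + s/w (E(w, s) = w*(⅓) + s/w = w/3 + s/w)
-30*E(7, 2)*20 = -30*((⅓)*7 + 2/7)*20 = -30*(7/3 + 2*(⅐))*20 = -30*(7/3 + 2/7)*20 = -30*55/21*20 = -550/7*20 = -11000/7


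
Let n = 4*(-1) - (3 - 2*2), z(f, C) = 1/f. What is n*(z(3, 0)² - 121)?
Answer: 1088/3 ≈ 362.67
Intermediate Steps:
n = -3 (n = -4 - (3 - 4) = -4 - 1*(-1) = -4 + 1 = -3)
n*(z(3, 0)² - 121) = -3*((1/3)² - 121) = -3*((⅓)² - 121) = -3*(⅑ - 121) = -3*(-1088/9) = 1088/3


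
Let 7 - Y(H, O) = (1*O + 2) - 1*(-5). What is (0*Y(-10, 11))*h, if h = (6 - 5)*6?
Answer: 0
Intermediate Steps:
h = 6 (h = 1*6 = 6)
Y(H, O) = -O (Y(H, O) = 7 - ((1*O + 2) - 1*(-5)) = 7 - ((O + 2) + 5) = 7 - ((2 + O) + 5) = 7 - (7 + O) = 7 + (-7 - O) = -O)
(0*Y(-10, 11))*h = (0*(-1*11))*6 = (0*(-11))*6 = 0*6 = 0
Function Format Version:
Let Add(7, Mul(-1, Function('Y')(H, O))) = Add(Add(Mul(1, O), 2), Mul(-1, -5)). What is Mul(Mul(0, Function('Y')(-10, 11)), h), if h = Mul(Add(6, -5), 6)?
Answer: 0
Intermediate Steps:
h = 6 (h = Mul(1, 6) = 6)
Function('Y')(H, O) = Mul(-1, O) (Function('Y')(H, O) = Add(7, Mul(-1, Add(Add(Mul(1, O), 2), Mul(-1, -5)))) = Add(7, Mul(-1, Add(Add(O, 2), 5))) = Add(7, Mul(-1, Add(Add(2, O), 5))) = Add(7, Mul(-1, Add(7, O))) = Add(7, Add(-7, Mul(-1, O))) = Mul(-1, O))
Mul(Mul(0, Function('Y')(-10, 11)), h) = Mul(Mul(0, Mul(-1, 11)), 6) = Mul(Mul(0, -11), 6) = Mul(0, 6) = 0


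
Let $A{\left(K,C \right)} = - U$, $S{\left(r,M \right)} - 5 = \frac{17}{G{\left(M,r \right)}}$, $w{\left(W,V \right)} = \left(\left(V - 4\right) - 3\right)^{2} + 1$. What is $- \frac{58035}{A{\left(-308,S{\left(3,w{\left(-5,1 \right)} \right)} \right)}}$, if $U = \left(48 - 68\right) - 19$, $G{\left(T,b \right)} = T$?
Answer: $- \frac{19345}{13} \approx -1488.1$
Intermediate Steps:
$U = -39$ ($U = -20 - 19 = -39$)
$w{\left(W,V \right)} = 1 + \left(-7 + V\right)^{2}$ ($w{\left(W,V \right)} = \left(\left(-4 + V\right) - 3\right)^{2} + 1 = \left(-7 + V\right)^{2} + 1 = 1 + \left(-7 + V\right)^{2}$)
$S{\left(r,M \right)} = 5 + \frac{17}{M}$
$A{\left(K,C \right)} = 39$ ($A{\left(K,C \right)} = \left(-1\right) \left(-39\right) = 39$)
$- \frac{58035}{A{\left(-308,S{\left(3,w{\left(-5,1 \right)} \right)} \right)}} = - \frac{58035}{39} = \left(-58035\right) \frac{1}{39} = - \frac{19345}{13}$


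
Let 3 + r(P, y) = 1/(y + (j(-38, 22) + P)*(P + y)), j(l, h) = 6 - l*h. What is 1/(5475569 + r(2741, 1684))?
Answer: 15856459/86823087780795 ≈ 1.8263e-7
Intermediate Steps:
j(l, h) = 6 - h*l
r(P, y) = -3 + 1/(y + (842 + P)*(P + y)) (r(P, y) = -3 + 1/(y + ((6 - 1*22*(-38)) + P)*(P + y)) = -3 + 1/(y + ((6 + 836) + P)*(P + y)) = -3 + 1/(y + (842 + P)*(P + y)))
1/(5475569 + r(2741, 1684)) = 1/(5475569 + (1 - 2529*1684 - 2526*2741 - 3*2741² - 3*2741*1684)/(2741² + 842*2741 + 843*1684 + 2741*1684)) = 1/(5475569 + (1 - 4258836 - 6923766 - 3*7513081 - 13847532)/(7513081 + 2307922 + 1419612 + 4615844)) = 1/(5475569 + (1 - 4258836 - 6923766 - 22539243 - 13847532)/15856459) = 1/(5475569 + (1/15856459)*(-47569376)) = 1/(5475569 - 47569376/15856459) = 1/(86823087780795/15856459) = 15856459/86823087780795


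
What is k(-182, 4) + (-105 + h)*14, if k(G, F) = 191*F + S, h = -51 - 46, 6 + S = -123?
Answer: -2193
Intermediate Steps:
S = -129 (S = -6 - 123 = -129)
h = -97
k(G, F) = -129 + 191*F (k(G, F) = 191*F - 129 = -129 + 191*F)
k(-182, 4) + (-105 + h)*14 = (-129 + 191*4) + (-105 - 97)*14 = (-129 + 764) - 202*14 = 635 - 2828 = -2193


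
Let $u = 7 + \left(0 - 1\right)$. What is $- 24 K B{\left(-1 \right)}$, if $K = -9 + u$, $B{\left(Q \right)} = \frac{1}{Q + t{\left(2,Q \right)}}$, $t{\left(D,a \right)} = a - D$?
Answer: $-18$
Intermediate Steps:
$B{\left(Q \right)} = \frac{1}{-2 + 2 Q}$ ($B{\left(Q \right)} = \frac{1}{Q + \left(Q - 2\right)} = \frac{1}{Q + \left(-2 + Q\right)} = \frac{1}{-2 + 2 Q}$)
$u = 6$ ($u = 7 - 1 = 6$)
$K = -3$ ($K = -9 + 6 = -3$)
$- 24 K B{\left(-1 \right)} = \left(-24\right) \left(-3\right) \frac{1}{2 \left(-1 - 1\right)} = 72 \frac{1}{2 \left(-2\right)} = 72 \cdot \frac{1}{2} \left(- \frac{1}{2}\right) = 72 \left(- \frac{1}{4}\right) = -18$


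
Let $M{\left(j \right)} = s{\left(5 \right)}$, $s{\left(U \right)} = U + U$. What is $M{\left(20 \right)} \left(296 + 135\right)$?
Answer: $4310$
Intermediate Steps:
$s{\left(U \right)} = 2 U$
$M{\left(j \right)} = 10$ ($M{\left(j \right)} = 2 \cdot 5 = 10$)
$M{\left(20 \right)} \left(296 + 135\right) = 10 \left(296 + 135\right) = 10 \cdot 431 = 4310$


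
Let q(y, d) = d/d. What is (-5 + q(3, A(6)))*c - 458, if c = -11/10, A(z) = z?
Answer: -2268/5 ≈ -453.60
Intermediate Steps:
c = -11/10 (c = -11*⅒ = -11/10 ≈ -1.1000)
q(y, d) = 1
(-5 + q(3, A(6)))*c - 458 = (-5 + 1)*(-11/10) - 458 = -4*(-11/10) - 458 = 22/5 - 458 = -2268/5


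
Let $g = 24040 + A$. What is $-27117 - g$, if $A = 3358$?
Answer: $-54515$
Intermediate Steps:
$g = 27398$ ($g = 24040 + 3358 = 27398$)
$-27117 - g = -27117 - 27398 = -54515$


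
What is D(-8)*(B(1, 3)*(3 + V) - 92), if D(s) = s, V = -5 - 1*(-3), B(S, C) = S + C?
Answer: 704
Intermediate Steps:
B(S, C) = C + S
V = -2 (V = -5 + 3 = -2)
D(-8)*(B(1, 3)*(3 + V) - 92) = -8*((3 + 1)*(3 - 2) - 92) = -8*(4*1 - 92) = -8*(4 - 92) = -8*(-88) = 704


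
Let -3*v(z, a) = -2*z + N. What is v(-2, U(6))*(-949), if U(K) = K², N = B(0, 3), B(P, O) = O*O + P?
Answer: 12337/3 ≈ 4112.3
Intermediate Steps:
B(P, O) = P + O² (B(P, O) = O² + P = P + O²)
N = 9 (N = 0 + 3² = 0 + 9 = 9)
v(z, a) = -3 + 2*z/3 (v(z, a) = -(-2*z + 9)/3 = -(9 - 2*z)/3 = -3 + 2*z/3)
v(-2, U(6))*(-949) = (-3 + (⅔)*(-2))*(-949) = (-3 - 4/3)*(-949) = -13/3*(-949) = 12337/3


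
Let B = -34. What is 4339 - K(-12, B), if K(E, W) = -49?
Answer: 4388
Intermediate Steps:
4339 - K(-12, B) = 4339 - 1*(-49) = 4339 + 49 = 4388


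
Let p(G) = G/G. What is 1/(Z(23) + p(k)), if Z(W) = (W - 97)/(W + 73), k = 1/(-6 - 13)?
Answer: 48/11 ≈ 4.3636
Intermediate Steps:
k = -1/19 (k = 1/(-19) = -1/19 ≈ -0.052632)
Z(W) = (-97 + W)/(73 + W)
p(G) = 1
1/(Z(23) + p(k)) = 1/((-97 + 23)/(73 + 23) + 1) = 1/(-74/96 + 1) = 1/((1/96)*(-74) + 1) = 1/(-37/48 + 1) = 1/(11/48) = 48/11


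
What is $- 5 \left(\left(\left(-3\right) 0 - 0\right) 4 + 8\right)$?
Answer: $-40$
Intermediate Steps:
$- 5 \left(\left(\left(-3\right) 0 - 0\right) 4 + 8\right) = - 5 \left(\left(0 + 0\right) 4 + 8\right) = - 5 \left(0 \cdot 4 + 8\right) = - 5 \left(0 + 8\right) = \left(-5\right) 8 = -40$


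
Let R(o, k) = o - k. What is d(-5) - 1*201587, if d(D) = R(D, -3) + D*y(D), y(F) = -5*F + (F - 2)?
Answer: -201679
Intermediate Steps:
y(F) = -2 - 4*F (y(F) = -5*F + (-2 + F) = -2 - 4*F)
d(D) = 3 + D + D*(-2 - 4*D) (d(D) = (D - 1*(-3)) + D*(-2 - 4*D) = (D + 3) + D*(-2 - 4*D) = (3 + D) + D*(-2 - 4*D) = 3 + D + D*(-2 - 4*D))
d(-5) - 1*201587 = (3 - 1*(-5) - 4*(-5)²) - 1*201587 = (3 + 5 - 4*25) - 201587 = (3 + 5 - 100) - 201587 = -92 - 201587 = -201679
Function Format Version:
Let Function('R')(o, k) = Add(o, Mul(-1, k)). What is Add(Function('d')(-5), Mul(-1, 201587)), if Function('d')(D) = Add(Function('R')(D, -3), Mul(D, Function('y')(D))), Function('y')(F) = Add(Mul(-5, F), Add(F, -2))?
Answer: -201679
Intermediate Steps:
Function('y')(F) = Add(-2, Mul(-4, F)) (Function('y')(F) = Add(Mul(-5, F), Add(-2, F)) = Add(-2, Mul(-4, F)))
Function('d')(D) = Add(3, D, Mul(D, Add(-2, Mul(-4, D)))) (Function('d')(D) = Add(Add(D, Mul(-1, -3)), Mul(D, Add(-2, Mul(-4, D)))) = Add(Add(D, 3), Mul(D, Add(-2, Mul(-4, D)))) = Add(Add(3, D), Mul(D, Add(-2, Mul(-4, D)))) = Add(3, D, Mul(D, Add(-2, Mul(-4, D)))))
Add(Function('d')(-5), Mul(-1, 201587)) = Add(Add(3, Mul(-1, -5), Mul(-4, Pow(-5, 2))), Mul(-1, 201587)) = Add(Add(3, 5, Mul(-4, 25)), -201587) = Add(Add(3, 5, -100), -201587) = Add(-92, -201587) = -201679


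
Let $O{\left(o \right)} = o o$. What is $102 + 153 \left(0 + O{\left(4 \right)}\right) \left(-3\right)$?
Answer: $-7242$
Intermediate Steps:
$O{\left(o \right)} = o^{2}$
$102 + 153 \left(0 + O{\left(4 \right)}\right) \left(-3\right) = 102 + 153 \left(0 + 4^{2}\right) \left(-3\right) = 102 + 153 \left(0 + 16\right) \left(-3\right) = 102 + 153 \cdot 16 \left(-3\right) = 102 + 153 \left(-48\right) = 102 - 7344 = -7242$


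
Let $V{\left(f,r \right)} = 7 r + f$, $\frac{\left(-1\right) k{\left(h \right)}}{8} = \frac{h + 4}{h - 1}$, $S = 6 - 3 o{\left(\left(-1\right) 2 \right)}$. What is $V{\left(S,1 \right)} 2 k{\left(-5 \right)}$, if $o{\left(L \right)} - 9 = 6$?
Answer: $\frac{256}{3} \approx 85.333$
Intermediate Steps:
$o{\left(L \right)} = 15$ ($o{\left(L \right)} = 9 + 6 = 15$)
$S = -39$ ($S = 6 - 45 = -39$)
$k{\left(h \right)} = - \frac{8 \left(4 + h\right)}{-1 + h}$ ($k{\left(h \right)} = - 8 \frac{h + 4}{h - 1} = - 8 \frac{4 + h}{-1 + h} = - \frac{8 \left(4 + h\right)}{-1 + h}$)
$V{\left(f,r \right)} = f + 7 r$
$V{\left(S,1 \right)} 2 k{\left(-5 \right)} = \left(-39 + 7 \cdot 1\right) 2 \frac{8 \left(-4 - -5\right)}{-1 - 5} = \left(-39 + 7\right) 2 \frac{8 \left(-4 + 5\right)}{-6} = \left(-32\right) 2 \cdot 8 \left(- \frac{1}{6}\right) 1 = \left(-64\right) \left(- \frac{4}{3}\right) = \frac{256}{3}$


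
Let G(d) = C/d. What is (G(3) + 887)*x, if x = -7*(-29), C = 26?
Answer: 545461/3 ≈ 1.8182e+5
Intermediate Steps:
G(d) = 26/d
x = 203
(G(3) + 887)*x = (26/3 + 887)*203 = (2687/3)*203 = 545461/3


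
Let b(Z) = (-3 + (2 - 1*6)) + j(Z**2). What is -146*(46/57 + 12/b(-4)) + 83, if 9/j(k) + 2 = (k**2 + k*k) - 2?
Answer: 43690117/202179 ≈ 216.10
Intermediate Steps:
j(k) = 9/(-4 + 2*k**2) (j(k) = 9/(-2 + ((k**2 + k*k) - 2)) = 9/(-2 + ((k**2 + k**2) - 2)) = 9/(-2 + (2*k**2 - 2)) = 9/(-2 + (-2 + 2*k**2)) = 9/(-4 + 2*k**2))
b(Z) = -7 + 9/(2*(-2 + Z**4)) (b(Z) = (-3 + (2 - 1*6)) + 9/(2*(-2 + (Z**2)**2)) = (-3 + (2 - 6)) + 9/(2*(-2 + Z**4)) = (-3 - 4) + 9/(2*(-2 + Z**4)) = -7 + 9/(2*(-2 + Z**4)))
-146*(46/57 + 12/b(-4)) + 83 = -146*(46/57 + 12/(((37 - 14*(-4)**4)/(2*(-2 + (-4)**4))))) + 83 = -146*(46*(1/57) + 12/(((37 - 14*256)/(2*(-2 + 256))))) + 83 = -146*(46/57 + 12/(((1/2)*(37 - 3584)/254))) + 83 = -146*(46/57 + 12/(((1/2)*(1/254)*(-3547)))) + 83 = -146*(46/57 + 12/(-3547/508)) + 83 = -146*(46/57 + 12*(-508/3547)) + 83 = -146*(46/57 - 6096/3547) + 83 = -146*(-184310/202179) + 83 = 26909260/202179 + 83 = 43690117/202179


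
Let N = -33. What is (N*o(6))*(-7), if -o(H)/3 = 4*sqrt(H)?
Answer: -2772*sqrt(6) ≈ -6790.0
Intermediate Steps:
o(H) = -12*sqrt(H)
(N*o(6))*(-7) = -(-396)*sqrt(6)*(-7) = (396*sqrt(6))*(-7) = -2772*sqrt(6)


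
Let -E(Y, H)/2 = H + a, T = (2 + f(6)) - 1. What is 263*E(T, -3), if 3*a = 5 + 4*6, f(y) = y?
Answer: -10520/3 ≈ -3506.7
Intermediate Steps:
a = 29/3 (a = (5 + 4*6)/3 = (5 + 24)/3 = (⅓)*29 = 29/3 ≈ 9.6667)
T = 7 (T = (2 + 6) - 1 = 8 - 1 = 7)
E(Y, H) = -58/3 - 2*H (E(Y, H) = -2*(H + 29/3) = -2*(29/3 + H) = -58/3 - 2*H)
263*E(T, -3) = 263*(-58/3 - 2*(-3)) = 263*(-58/3 + 6) = 263*(-40/3) = -10520/3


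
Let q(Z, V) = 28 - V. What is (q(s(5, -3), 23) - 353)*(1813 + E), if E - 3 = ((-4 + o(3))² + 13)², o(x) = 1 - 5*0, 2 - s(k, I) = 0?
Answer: -800400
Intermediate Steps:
s(k, I) = 2 (s(k, I) = 2 - 1*0 = 2 + 0 = 2)
o(x) = 1 (o(x) = 1 + 0 = 1)
E = 487 (E = 3 + ((-4 + 1)² + 13)² = 3 + ((-3)² + 13)² = 3 + (9 + 13)² = 3 + 22² = 3 + 484 = 487)
(q(s(5, -3), 23) - 353)*(1813 + E) = ((28 - 1*23) - 353)*(1813 + 487) = ((28 - 23) - 353)*2300 = (5 - 353)*2300 = -348*2300 = -800400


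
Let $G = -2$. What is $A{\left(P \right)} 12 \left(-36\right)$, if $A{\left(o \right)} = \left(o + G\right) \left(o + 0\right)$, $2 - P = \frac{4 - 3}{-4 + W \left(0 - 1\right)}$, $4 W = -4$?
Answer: $-336$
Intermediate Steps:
$W = -1$ ($W = \frac{1}{4} \left(-4\right) = -1$)
$P = \frac{7}{3}$ ($P = 2 - \frac{4 - 3}{-4 - \left(0 - 1\right)} = 2 - 1 \frac{1}{-4 - -1} = 2 - 1 \frac{1}{-4 + 1} = 2 - 1 \frac{1}{-3} = 2 - 1 \left(- \frac{1}{3}\right) = 2 - - \frac{1}{3} = 2 + \frac{1}{3} = \frac{7}{3} \approx 2.3333$)
$A{\left(o \right)} = o \left(-2 + o\right)$ ($A{\left(o \right)} = \left(o - 2\right) \left(o + 0\right) = \left(-2 + o\right) o = o \left(-2 + o\right)$)
$A{\left(P \right)} 12 \left(-36\right) = \frac{7 \left(-2 + \frac{7}{3}\right)}{3} \cdot 12 \left(-36\right) = \frac{7}{3} \cdot \frac{1}{3} \cdot 12 \left(-36\right) = \frac{7}{9} \cdot 12 \left(-36\right) = \frac{28}{3} \left(-36\right) = -336$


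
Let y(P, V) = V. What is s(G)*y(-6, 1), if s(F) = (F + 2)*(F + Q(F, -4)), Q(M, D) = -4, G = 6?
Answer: 16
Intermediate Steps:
s(F) = (-4 + F)*(2 + F) (s(F) = (F + 2)*(F - 4) = (2 + F)*(-4 + F) = (-4 + F)*(2 + F))
s(G)*y(-6, 1) = (-8 + 6² - 2*6)*1 = (-8 + 36 - 12)*1 = 16*1 = 16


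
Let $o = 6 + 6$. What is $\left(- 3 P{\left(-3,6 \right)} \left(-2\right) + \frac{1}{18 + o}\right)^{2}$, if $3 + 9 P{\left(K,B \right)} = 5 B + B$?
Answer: $\frac{436921}{900} \approx 485.47$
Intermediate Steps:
$o = 12$
$P{\left(K,B \right)} = - \frac{1}{3} + \frac{2 B}{3}$ ($P{\left(K,B \right)} = - \frac{1}{3} + \frac{5 B + B}{9} = - \frac{1}{3} + \frac{6 B}{9} = - \frac{1}{3} + \frac{2 B}{3}$)
$\left(- 3 P{\left(-3,6 \right)} \left(-2\right) + \frac{1}{18 + o}\right)^{2} = \left(- 3 \left(- \frac{1}{3} + \frac{2}{3} \cdot 6\right) \left(-2\right) + \frac{1}{18 + 12}\right)^{2} = \left(- 3 \left(- \frac{1}{3} + 4\right) \left(-2\right) + \frac{1}{30}\right)^{2} = \left(\left(-3\right) \frac{11}{3} \left(-2\right) + \frac{1}{30}\right)^{2} = \left(\left(-11\right) \left(-2\right) + \frac{1}{30}\right)^{2} = \left(22 + \frac{1}{30}\right)^{2} = \left(\frac{661}{30}\right)^{2} = \frac{436921}{900}$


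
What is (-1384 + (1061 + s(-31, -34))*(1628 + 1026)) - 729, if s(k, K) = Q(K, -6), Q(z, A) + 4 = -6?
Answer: 2787241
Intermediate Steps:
Q(z, A) = -10 (Q(z, A) = -4 - 6 = -10)
s(k, K) = -10
(-1384 + (1061 + s(-31, -34))*(1628 + 1026)) - 729 = (-1384 + (1061 - 10)*(1628 + 1026)) - 729 = (-1384 + 1051*2654) - 729 = (-1384 + 2789354) - 729 = 2787970 - 729 = 2787241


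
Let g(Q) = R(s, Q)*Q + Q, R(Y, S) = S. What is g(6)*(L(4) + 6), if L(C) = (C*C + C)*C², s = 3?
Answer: 13692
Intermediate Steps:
L(C) = C²*(C + C²) (L(C) = (C² + C)*C² = (C + C²)*C² = C²*(C + C²))
g(Q) = Q + Q² (g(Q) = Q*Q + Q = Q² + Q = Q + Q²)
g(6)*(L(4) + 6) = (6*(1 + 6))*(4³*(1 + 4) + 6) = (6*7)*(64*5 + 6) = 42*(320 + 6) = 42*326 = 13692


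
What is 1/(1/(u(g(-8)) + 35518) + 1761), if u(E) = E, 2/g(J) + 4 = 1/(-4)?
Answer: 603798/1063288295 ≈ 0.00056786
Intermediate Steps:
g(J) = -8/17 (g(J) = 2/(-4 + 1/(-4)) = 2/(-4 - ¼) = 2/(-17/4) = 2*(-4/17) = -8/17)
1/(1/(u(g(-8)) + 35518) + 1761) = 1/(1/(-8/17 + 35518) + 1761) = 1/(1/(603798/17) + 1761) = 1/(17/603798 + 1761) = 1/(1063288295/603798) = 603798/1063288295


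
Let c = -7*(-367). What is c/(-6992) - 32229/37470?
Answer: -53600933/43665040 ≈ -1.2275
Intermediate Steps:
c = 2569
c/(-6992) - 32229/37470 = 2569/(-6992) - 32229/37470 = 2569*(-1/6992) - 32229*1/37470 = -2569/6992 - 10743/12490 = -53600933/43665040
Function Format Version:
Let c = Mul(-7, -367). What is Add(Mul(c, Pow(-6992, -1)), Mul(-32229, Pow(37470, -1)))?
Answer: Rational(-53600933, 43665040) ≈ -1.2275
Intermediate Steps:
c = 2569
Add(Mul(c, Pow(-6992, -1)), Mul(-32229, Pow(37470, -1))) = Add(Mul(2569, Pow(-6992, -1)), Mul(-32229, Pow(37470, -1))) = Add(Mul(2569, Rational(-1, 6992)), Mul(-32229, Rational(1, 37470))) = Add(Rational(-2569, 6992), Rational(-10743, 12490)) = Rational(-53600933, 43665040)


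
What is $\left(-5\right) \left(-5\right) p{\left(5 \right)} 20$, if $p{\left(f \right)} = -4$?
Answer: $-2000$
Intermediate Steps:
$\left(-5\right) \left(-5\right) p{\left(5 \right)} 20 = \left(-5\right) \left(-5\right) \left(-4\right) 20 = 25 \left(-4\right) 20 = \left(-100\right) 20 = -2000$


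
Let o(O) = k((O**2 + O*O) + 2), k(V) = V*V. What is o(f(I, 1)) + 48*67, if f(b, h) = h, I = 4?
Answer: 3232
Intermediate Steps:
k(V) = V**2
o(O) = (2 + 2*O**2)**2 (o(O) = ((O**2 + O*O) + 2)**2 = ((O**2 + O**2) + 2)**2 = (2*O**2 + 2)**2 = (2 + 2*O**2)**2)
o(f(I, 1)) + 48*67 = 4*(1 + 1**2)**2 + 48*67 = 4*(1 + 1)**2 + 3216 = 4*2**2 + 3216 = 4*4 + 3216 = 16 + 3216 = 3232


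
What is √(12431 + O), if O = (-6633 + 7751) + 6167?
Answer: 2*√4929 ≈ 140.41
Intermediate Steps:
O = 7285 (O = 1118 + 6167 = 7285)
√(12431 + O) = √(12431 + 7285) = √19716 = 2*√4929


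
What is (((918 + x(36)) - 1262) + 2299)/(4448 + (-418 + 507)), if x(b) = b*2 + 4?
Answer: 2031/4537 ≈ 0.44765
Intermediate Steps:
x(b) = 4 + 2*b (x(b) = 2*b + 4 = 4 + 2*b)
(((918 + x(36)) - 1262) + 2299)/(4448 + (-418 + 507)) = (((918 + (4 + 2*36)) - 1262) + 2299)/(4448 + (-418 + 507)) = (((918 + (4 + 72)) - 1262) + 2299)/(4448 + 89) = (((918 + 76) - 1262) + 2299)/4537 = ((994 - 1262) + 2299)*(1/4537) = (-268 + 2299)*(1/4537) = 2031*(1/4537) = 2031/4537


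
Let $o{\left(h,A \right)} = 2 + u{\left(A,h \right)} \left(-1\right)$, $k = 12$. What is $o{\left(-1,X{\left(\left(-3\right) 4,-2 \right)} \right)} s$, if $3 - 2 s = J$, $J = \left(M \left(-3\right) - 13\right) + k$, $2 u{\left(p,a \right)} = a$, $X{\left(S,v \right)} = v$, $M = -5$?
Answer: $- \frac{55}{4} \approx -13.75$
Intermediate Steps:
$u{\left(p,a \right)} = \frac{a}{2}$
$o{\left(h,A \right)} = 2 - \frac{h}{2}$ ($o{\left(h,A \right)} = 2 + \frac{h}{2} \left(-1\right) = 2 - \frac{h}{2}$)
$J = 14$ ($J = \left(\left(-5\right) \left(-3\right) - 13\right) + 12 = \left(15 - 13\right) + 12 = 2 + 12 = 14$)
$s = - \frac{11}{2}$ ($s = \frac{3}{2} - 7 = - \frac{11}{2} \approx -5.5$)
$o{\left(-1,X{\left(\left(-3\right) 4,-2 \right)} \right)} s = \left(2 - - \frac{1}{2}\right) \left(- \frac{11}{2}\right) = \left(2 + \frac{1}{2}\right) \left(- \frac{11}{2}\right) = \frac{5}{2} \left(- \frac{11}{2}\right) = - \frac{55}{4}$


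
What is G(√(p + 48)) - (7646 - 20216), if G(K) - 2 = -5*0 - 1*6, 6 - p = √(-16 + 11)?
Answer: 12566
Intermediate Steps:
p = 6 - I*√5 (p = 6 - √(-16 + 11) = 6 - √(-5) = 6 - I*√5 ≈ 6.0 - 2.2361*I)
G(K) = -4 (G(K) = 2 + (-5*0 - 1*6) = 2 + (0 - 6) = 2 - 6 = -4)
G(√(p + 48)) - (7646 - 20216) = -4 - (7646 - 20216) = -4 - 1*(-12570) = -4 + 12570 = 12566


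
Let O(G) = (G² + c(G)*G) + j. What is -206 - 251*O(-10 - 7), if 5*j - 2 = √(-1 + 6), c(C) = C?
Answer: -726922/5 - 251*√5/5 ≈ -1.4550e+5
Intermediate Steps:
j = ⅖ + √5/5 (j = ⅖ + √(-1 + 6)/5 = ⅖ + √5/5 ≈ 0.84721)
O(G) = ⅖ + 2*G² + √5/5 (O(G) = (G² + G*G) + (⅖ + √5/5) = (G² + G²) + (⅖ + √5/5) = 2*G² + (⅖ + √5/5) = ⅖ + 2*G² + √5/5)
-206 - 251*O(-10 - 7) = -206 - 251*(⅖ + 2*(-10 - 7)² + √5/5) = -206 - 251*(⅖ + 2*(-17)² + √5/5) = -206 - 251*(⅖ + 2*289 + √5/5) = -206 - 251*(⅖ + 578 + √5/5) = -206 - 251*(2892/5 + √5/5) = -206 + (-725892/5 - 251*√5/5) = -726922/5 - 251*√5/5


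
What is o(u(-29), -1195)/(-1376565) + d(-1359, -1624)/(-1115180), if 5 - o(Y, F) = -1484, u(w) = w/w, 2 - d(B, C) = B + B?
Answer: -270237991/76755887835 ≈ -0.0035207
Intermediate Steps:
d(B, C) = 2 - 2*B (d(B, C) = 2 - (B + B) = 2 - 2*B)
u(w) = 1
o(Y, F) = 1489 (o(Y, F) = 5 - 1*(-1484) = 5 + 1484 = 1489)
o(u(-29), -1195)/(-1376565) + d(-1359, -1624)/(-1115180) = 1489/(-1376565) + (2 - 2*(-1359))/(-1115180) = 1489*(-1/1376565) + (2 + 2718)*(-1/1115180) = -1489/1376565 + 2720*(-1/1115180) = -1489/1376565 - 136/55759 = -270237991/76755887835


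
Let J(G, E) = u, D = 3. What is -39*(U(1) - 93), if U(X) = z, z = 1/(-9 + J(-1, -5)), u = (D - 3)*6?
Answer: 10894/3 ≈ 3631.3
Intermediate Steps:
u = 0 (u = (3 - 3)*6 = 0*6 = 0)
J(G, E) = 0
z = -⅑ (z = 1/(-9 + 0) = 1/(-9) = -⅑ ≈ -0.11111)
U(X) = -⅑
-39*(U(1) - 93) = -39*(-⅑ - 93) = -39*(-838/9) = 10894/3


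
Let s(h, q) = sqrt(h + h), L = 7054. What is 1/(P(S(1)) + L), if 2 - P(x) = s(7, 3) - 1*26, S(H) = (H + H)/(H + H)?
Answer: 3541/25077355 + sqrt(14)/50154710 ≈ 0.00014128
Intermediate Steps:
S(H) = 1 (S(H) = (2*H)/((2*H)) = (2*H)*(1/(2*H)) = 1)
s(h, q) = sqrt(2)*sqrt(h) (s(h, q) = sqrt(2*h) = sqrt(2)*sqrt(h))
P(x) = 28 - sqrt(14) (P(x) = 2 - (sqrt(2)*sqrt(7) - 1*26) = 2 - (sqrt(14) - 26) = 2 - (-26 + sqrt(14)) = 2 + (26 - sqrt(14)) = 28 - sqrt(14))
1/(P(S(1)) + L) = 1/((28 - sqrt(14)) + 7054) = 1/(7082 - sqrt(14))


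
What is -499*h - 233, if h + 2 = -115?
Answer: 58150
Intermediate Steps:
h = -117 (h = -2 - 115 = -117)
-499*h - 233 = -499*(-117) - 233 = 58383 - 233 = 58150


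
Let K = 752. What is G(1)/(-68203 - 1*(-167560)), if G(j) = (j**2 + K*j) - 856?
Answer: -103/99357 ≈ -0.0010367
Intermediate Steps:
G(j) = -856 + j**2 + 752*j (G(j) = (j**2 + 752*j) - 856 = -856 + j**2 + 752*j)
G(1)/(-68203 - 1*(-167560)) = (-856 + 1**2 + 752*1)/(-68203 - 1*(-167560)) = (-856 + 1 + 752)/(-68203 + 167560) = -103/99357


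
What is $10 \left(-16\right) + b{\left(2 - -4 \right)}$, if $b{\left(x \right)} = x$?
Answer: $-154$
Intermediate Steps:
$10 \left(-16\right) + b{\left(2 - -4 \right)} = 10 \left(-16\right) + \left(2 - -4\right) = -160 + \left(2 + 4\right) = -160 + 6 = -154$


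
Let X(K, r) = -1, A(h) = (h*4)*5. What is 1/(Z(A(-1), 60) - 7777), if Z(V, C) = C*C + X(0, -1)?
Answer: -1/4178 ≈ -0.00023935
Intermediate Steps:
A(h) = 20*h (A(h) = (4*h)*5 = 20*h)
Z(V, C) = -1 + C**2 (Z(V, C) = C*C - 1 = C**2 - 1 = -1 + C**2)
1/(Z(A(-1), 60) - 7777) = 1/((-1 + 60**2) - 7777) = 1/((-1 + 3600) - 7777) = 1/(3599 - 7777) = 1/(-4178) = -1/4178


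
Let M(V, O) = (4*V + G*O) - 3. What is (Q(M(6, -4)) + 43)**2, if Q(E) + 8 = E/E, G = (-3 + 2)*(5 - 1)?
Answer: 1296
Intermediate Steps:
G = -4 (G = -1*4 = -4)
M(V, O) = -3 - 4*O + 4*V (M(V, O) = (4*V - 4*O) - 3 = (-4*O + 4*V) - 3 = -3 - 4*O + 4*V)
Q(E) = -7 (Q(E) = -8 + E/E = -8 + 1 = -7)
(Q(M(6, -4)) + 43)**2 = (-7 + 43)**2 = 36**2 = 1296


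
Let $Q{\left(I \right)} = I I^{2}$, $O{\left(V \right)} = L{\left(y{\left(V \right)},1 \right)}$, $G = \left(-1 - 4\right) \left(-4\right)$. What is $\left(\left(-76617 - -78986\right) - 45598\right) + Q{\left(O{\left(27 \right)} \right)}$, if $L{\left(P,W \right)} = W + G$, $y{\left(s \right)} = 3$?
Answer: $-33968$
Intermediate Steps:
$G = 20$ ($G = \left(-5\right) \left(-4\right) = 20$)
$L{\left(P,W \right)} = 20 + W$ ($L{\left(P,W \right)} = W + 20 = 20 + W$)
$O{\left(V \right)} = 21$ ($O{\left(V \right)} = 20 + 1 = 21$)
$Q{\left(I \right)} = I^{3}$
$\left(\left(-76617 - -78986\right) - 45598\right) + Q{\left(O{\left(27 \right)} \right)} = \left(\left(-76617 - -78986\right) - 45598\right) + 21^{3} = \left(\left(-76617 + 78986\right) - 45598\right) + 9261 = \left(2369 - 45598\right) + 9261 = -43229 + 9261 = -33968$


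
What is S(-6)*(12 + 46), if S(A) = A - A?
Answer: 0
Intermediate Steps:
S(A) = 0
S(-6)*(12 + 46) = 0*(12 + 46) = 0*58 = 0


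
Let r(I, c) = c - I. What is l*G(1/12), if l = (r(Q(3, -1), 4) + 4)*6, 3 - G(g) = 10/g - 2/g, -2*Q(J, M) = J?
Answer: -5301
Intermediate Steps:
Q(J, M) = -J/2
G(g) = 3 - 8/g (G(g) = 3 - (10/g - 2/g) = 3 - 8/g)
l = 57 (l = ((4 - (-1)*3/2) + 4)*6 = ((4 - 1*(-3/2)) + 4)*6 = ((4 + 3/2) + 4)*6 = (11/2 + 4)*6 = (19/2)*6 = 57)
l*G(1/12) = 57*(3 - 8/(1/12)) = 57*(3 - 8/1/12) = 57*(3 - 8*12) = 57*(3 - 96) = 57*(-93) = -5301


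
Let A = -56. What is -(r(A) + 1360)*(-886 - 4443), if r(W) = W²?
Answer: 23959184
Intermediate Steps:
-(r(A) + 1360)*(-886 - 4443) = -((-56)² + 1360)*(-886 - 4443) = -(3136 + 1360)*(-5329) = -4496*(-5329) = -1*(-23959184) = 23959184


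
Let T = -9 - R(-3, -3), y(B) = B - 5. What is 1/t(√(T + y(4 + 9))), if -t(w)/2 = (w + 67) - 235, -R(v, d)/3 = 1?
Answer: 42/14111 + √2/56444 ≈ 0.0030015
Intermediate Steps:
y(B) = -5 + B
R(v, d) = -3 (R(v, d) = -3*1 = -3)
T = -6 (T = -9 - 1*(-3) = -9 + 3 = -6)
t(w) = 336 - 2*w (t(w) = -2*((w + 67) - 235) = -2*((67 + w) - 235) = -2*(-168 + w) = 336 - 2*w)
1/t(√(T + y(4 + 9))) = 1/(336 - 2*√(-6 + (-5 + (4 + 9)))) = 1/(336 - 2*√(-6 + (-5 + 13))) = 1/(336 - 2*√(-6 + 8)) = 1/(336 - 2*√2)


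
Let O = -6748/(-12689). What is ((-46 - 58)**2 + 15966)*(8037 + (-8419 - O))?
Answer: -129998381772/12689 ≈ -1.0245e+7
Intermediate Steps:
O = 6748/12689 (O = -6748*(-1/12689) = 6748/12689 ≈ 0.53180)
((-46 - 58)**2 + 15966)*(8037 + (-8419 - O)) = ((-46 - 58)**2 + 15966)*(8037 + (-8419 - 1*6748/12689)) = ((-104)**2 + 15966)*(8037 + (-8419 - 6748/12689)) = (10816 + 15966)*(8037 - 106835439/12689) = 26782*(-4853946/12689) = -129998381772/12689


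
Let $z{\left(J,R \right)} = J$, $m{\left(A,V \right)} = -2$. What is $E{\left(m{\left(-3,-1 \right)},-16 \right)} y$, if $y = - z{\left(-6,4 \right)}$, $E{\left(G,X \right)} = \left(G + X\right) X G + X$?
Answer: $-3552$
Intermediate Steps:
$E{\left(G,X \right)} = X + G X \left(G + X\right)$ ($E{\left(G,X \right)} = \left(G + X\right) G X + X = G X \left(G + X\right) + X = X + G X \left(G + X\right)$)
$y = 6$ ($y = \left(-1\right) \left(-6\right) = 6$)
$E{\left(m{\left(-3,-1 \right)},-16 \right)} y = - 16 \left(1 + \left(-2\right)^{2} - -32\right) 6 = - 16 \left(1 + 4 + 32\right) 6 = \left(-16\right) 37 \cdot 6 = \left(-592\right) 6 = -3552$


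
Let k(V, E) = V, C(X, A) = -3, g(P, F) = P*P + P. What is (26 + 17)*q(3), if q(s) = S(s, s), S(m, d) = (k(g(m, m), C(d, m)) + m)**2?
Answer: 9675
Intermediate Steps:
g(P, F) = P + P**2 (g(P, F) = P**2 + P = P + P**2)
S(m, d) = (m + m*(1 + m))**2 (S(m, d) = (m*(1 + m) + m)**2 = (m + m*(1 + m))**2)
q(s) = s**2*(2 + s)**2
(26 + 17)*q(3) = (26 + 17)*(3**2*(2 + 3)**2) = 43*(9*5**2) = 43*(9*25) = 43*225 = 9675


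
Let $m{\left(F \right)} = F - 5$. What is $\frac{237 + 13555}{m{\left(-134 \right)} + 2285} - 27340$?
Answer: $- \frac{29328924}{1073} \approx -27334.0$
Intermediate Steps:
$m{\left(F \right)} = -5 + F$ ($m{\left(F \right)} = F - 5 = -5 + F$)
$\frac{237 + 13555}{m{\left(-134 \right)} + 2285} - 27340 = \frac{237 + 13555}{\left(-5 - 134\right) + 2285} - 27340 = \frac{13792}{-139 + 2285} - 27340 = \frac{13792}{2146} - 27340 = 13792 \cdot \frac{1}{2146} - 27340 = \frac{6896}{1073} - 27340 = - \frac{29328924}{1073}$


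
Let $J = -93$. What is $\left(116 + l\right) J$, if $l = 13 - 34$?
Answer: $-8835$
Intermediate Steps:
$l = -21$ ($l = 13 - 34 = -21$)
$\left(116 + l\right) J = \left(116 - 21\right) \left(-93\right) = 95 \left(-93\right) = -8835$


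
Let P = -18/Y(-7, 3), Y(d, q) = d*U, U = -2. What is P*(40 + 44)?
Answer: -108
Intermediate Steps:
Y(d, q) = -2*d (Y(d, q) = d*(-2) = -2*d)
P = -9/7 (P = -18/((-2*(-7))) = -18/14 = -18*1/14 = -9/7 ≈ -1.2857)
P*(40 + 44) = -9*(40 + 44)/7 = -9/7*84 = -108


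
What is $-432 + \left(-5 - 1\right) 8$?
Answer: $-480$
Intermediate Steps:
$-432 + \left(-5 - 1\right) 8 = -432 - 48 = -480$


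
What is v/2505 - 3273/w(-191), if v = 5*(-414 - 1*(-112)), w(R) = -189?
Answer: 175855/10521 ≈ 16.715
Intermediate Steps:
v = -1510 (v = 5*(-414 + 112) = 5*(-302) = -1510)
v/2505 - 3273/w(-191) = -1510/2505 - 3273/(-189) = -1510*1/2505 - 3273*(-1/189) = -302/501 + 1091/63 = 175855/10521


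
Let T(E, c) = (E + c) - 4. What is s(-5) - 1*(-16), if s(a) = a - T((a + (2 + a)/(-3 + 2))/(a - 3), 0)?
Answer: 59/4 ≈ 14.750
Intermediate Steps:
T(E, c) = -4 + E + c
s(a) = 4 + a + 2/(-3 + a) (s(a) = a - (-4 + (a + (2 + a)/(-3 + 2))/(a - 3) + 0) = a - (-4 + (a + (2 + a)/(-1))/(-3 + a) + 0) = a - (-4 + (a + (2 + a)*(-1))/(-3 + a) + 0) = a - (-4 + (a + (-2 - a))/(-3 + a) + 0) = a - (-4 - 2/(-3 + a) + 0) = a - (-4 - 2/(-3 + a)) = a + (4 + 2/(-3 + a)) = 4 + a + 2/(-3 + a))
s(-5) - 1*(-16) = (-10 - 5 + (-5)**2)/(-3 - 5) - 1*(-16) = (-10 - 5 + 25)/(-8) + 16 = -1/8*10 + 16 = -5/4 + 16 = 59/4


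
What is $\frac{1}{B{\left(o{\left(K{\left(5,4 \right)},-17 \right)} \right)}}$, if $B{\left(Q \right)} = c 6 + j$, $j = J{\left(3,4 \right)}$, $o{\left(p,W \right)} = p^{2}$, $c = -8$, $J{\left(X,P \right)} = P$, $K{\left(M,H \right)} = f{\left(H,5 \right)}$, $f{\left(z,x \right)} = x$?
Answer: $- \frac{1}{44} \approx -0.022727$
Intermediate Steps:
$K{\left(M,H \right)} = 5$
$j = 4$
$B{\left(Q \right)} = -44$ ($B{\left(Q \right)} = \left(-8\right) 6 + 4 = -48 + 4 = -44$)
$\frac{1}{B{\left(o{\left(K{\left(5,4 \right)},-17 \right)} \right)}} = \frac{1}{-44} = - \frac{1}{44}$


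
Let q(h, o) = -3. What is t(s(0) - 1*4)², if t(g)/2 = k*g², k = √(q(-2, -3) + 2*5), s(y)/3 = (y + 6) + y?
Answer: 1075648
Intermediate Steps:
s(y) = 18 + 6*y (s(y) = 3*((y + 6) + y) = 3*((6 + y) + y) = 3*(6 + 2*y) = 18 + 6*y)
k = √7 (k = √(-3 + 2*5) = √(-3 + 10) = √7 ≈ 2.6458)
t(g) = 2*√7*g² (t(g) = 2*(√7*g²) = 2*√7*g²)
t(s(0) - 1*4)² = (2*√7*((18 + 6*0) - 1*4)²)² = (2*√7*((18 + 0) - 4)²)² = (2*√7*(18 - 4)²)² = (2*√7*14²)² = (2*√7*196)² = (392*√7)² = 1075648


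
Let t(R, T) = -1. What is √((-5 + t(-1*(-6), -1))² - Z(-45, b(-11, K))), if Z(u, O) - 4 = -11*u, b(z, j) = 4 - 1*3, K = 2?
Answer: I*√463 ≈ 21.517*I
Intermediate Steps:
b(z, j) = 1 (b(z, j) = 4 - 3 = 1)
Z(u, O) = 4 - 11*u
√((-5 + t(-1*(-6), -1))² - Z(-45, b(-11, K))) = √((-5 - 1)² - (4 - 11*(-45))) = √((-6)² - (4 + 495)) = √(36 - 1*499) = √(36 - 499) = √(-463) = I*√463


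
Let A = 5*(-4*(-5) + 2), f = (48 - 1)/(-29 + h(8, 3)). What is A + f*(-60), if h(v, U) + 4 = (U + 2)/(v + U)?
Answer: 35200/179 ≈ 196.65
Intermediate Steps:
h(v, U) = -4 + (2 + U)/(U + v) (h(v, U) = -4 + (U + 2)/(v + U) = -4 + (2 + U)/(U + v))
f = -517/358 (f = (48 - 1)/(-29 + (2 - 4*8 - 3*3)/(3 + 8)) = 47/(-29 + (2 - 32 - 9)/11) = 47/(-29 + (1/11)*(-39)) = 47/(-29 - 39/11) = 47/(-358/11) = 47*(-11/358) = -517/358 ≈ -1.4441)
A = 110 (A = 5*(20 + 2) = 5*22 = 110)
A + f*(-60) = 110 - 517/358*(-60) = 110 + 15510/179 = 35200/179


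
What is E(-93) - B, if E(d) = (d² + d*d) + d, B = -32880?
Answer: 50085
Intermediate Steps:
E(d) = d + 2*d² (E(d) = (d² + d²) + d = 2*d² + d = d + 2*d²)
E(-93) - B = -93*(1 + 2*(-93)) - 1*(-32880) = -93*(1 - 186) + 32880 = -93*(-185) + 32880 = 17205 + 32880 = 50085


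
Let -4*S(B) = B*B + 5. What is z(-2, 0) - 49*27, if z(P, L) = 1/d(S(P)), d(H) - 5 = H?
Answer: -14549/11 ≈ -1322.6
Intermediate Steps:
S(B) = -5/4 - B²/4 (S(B) = -(B*B + 5)/4 = -(B² + 5)/4 = -(5 + B²)/4 = -5/4 - B²/4)
d(H) = 5 + H
z(P, L) = 1/(15/4 - P²/4) (z(P, L) = 1/(5 + (-5/4 - P²/4)) = 1/(15/4 - P²/4))
z(-2, 0) - 49*27 = -4/(-15 + (-2)²) - 49*27 = -4/(-15 + 4) - 1323 = -4/(-11) - 1323 = -4*(-1/11) - 1323 = 4/11 - 1323 = -14549/11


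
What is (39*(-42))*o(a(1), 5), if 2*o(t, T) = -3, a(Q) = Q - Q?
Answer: 2457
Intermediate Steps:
a(Q) = 0
o(t, T) = -3/2 (o(t, T) = (½)*(-3) = -3/2)
(39*(-42))*o(a(1), 5) = (39*(-42))*(-3/2) = -1638*(-3/2) = 2457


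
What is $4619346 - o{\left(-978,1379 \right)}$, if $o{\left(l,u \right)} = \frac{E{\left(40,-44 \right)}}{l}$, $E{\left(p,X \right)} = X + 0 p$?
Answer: $\frac{2258860172}{489} \approx 4.6193 \cdot 10^{6}$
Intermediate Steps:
$E{\left(p,X \right)} = X$ ($E{\left(p,X \right)} = X + 0 = X$)
$o{\left(l,u \right)} = - \frac{44}{l}$
$4619346 - o{\left(-978,1379 \right)} = 4619346 - - \frac{44}{-978} = 4619346 - \left(-44\right) \left(- \frac{1}{978}\right) = 4619346 - \frac{22}{489} = \frac{2258860172}{489}$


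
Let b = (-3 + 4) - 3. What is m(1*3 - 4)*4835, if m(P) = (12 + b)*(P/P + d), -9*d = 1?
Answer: 386800/9 ≈ 42978.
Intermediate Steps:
d = -1/9 (d = -1/9*1 = -1/9 ≈ -0.11111)
b = -2 (b = 1 - 3 = -2)
m(P) = 80/9 (m(P) = (12 - 2)*(P/P - 1/9) = 10*(1 - 1/9) = 10*(8/9) = 80/9)
m(1*3 - 4)*4835 = (80/9)*4835 = 386800/9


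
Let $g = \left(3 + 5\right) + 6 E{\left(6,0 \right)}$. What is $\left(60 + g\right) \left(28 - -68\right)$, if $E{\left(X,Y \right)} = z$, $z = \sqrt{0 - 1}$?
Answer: $6528 + 576 i \approx 6528.0 + 576.0 i$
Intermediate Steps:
$z = i$ ($z = \sqrt{-1} = i \approx 1.0 i$)
$E{\left(X,Y \right)} = i$
$g = 8 + 6 i$ ($g = \left(3 + 5\right) + 6 i = 8 + 6 i \approx 8.0 + 6.0 i$)
$\left(60 + g\right) \left(28 - -68\right) = \left(60 + \left(8 + 6 i\right)\right) \left(28 - -68\right) = \left(68 + 6 i\right) \left(28 + 68\right) = \left(68 + 6 i\right) 96 = 6528 + 576 i$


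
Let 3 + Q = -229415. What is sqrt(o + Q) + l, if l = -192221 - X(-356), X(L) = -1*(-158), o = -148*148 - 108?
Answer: -192379 + 17*I*sqrt(870) ≈ -1.9238e+5 + 501.43*I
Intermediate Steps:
o = -22012 (o = -21904 - 108 = -22012)
X(L) = 158
Q = -229418 (Q = -3 - 229415 = -229418)
l = -192379 (l = -192221 - 1*158 = -192221 - 158 = -192379)
sqrt(o + Q) + l = sqrt(-22012 - 229418) - 192379 = sqrt(-251430) - 192379 = 17*I*sqrt(870) - 192379 = -192379 + 17*I*sqrt(870)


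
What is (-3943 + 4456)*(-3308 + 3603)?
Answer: 151335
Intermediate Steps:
(-3943 + 4456)*(-3308 + 3603) = 513*295 = 151335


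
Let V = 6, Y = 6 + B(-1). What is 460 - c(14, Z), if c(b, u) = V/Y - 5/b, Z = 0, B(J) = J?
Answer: 32141/70 ≈ 459.16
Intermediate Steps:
Y = 5 (Y = 6 - 1 = 5)
c(b, u) = 6/5 - 5/b
460 - c(14, Z) = 460 - (6/5 - 5/14) = 460 - 1*59/70 = 460 - 59/70 = 32141/70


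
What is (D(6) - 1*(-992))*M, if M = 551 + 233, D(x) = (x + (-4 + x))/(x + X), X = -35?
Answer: 22547840/29 ≈ 7.7751e+5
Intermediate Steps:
D(x) = (-4 + 2*x)/(-35 + x) (D(x) = (x + (-4 + x))/(x - 35) = (-4 + 2*x)/(-35 + x))
M = 784
(D(6) - 1*(-992))*M = (2*(-2 + 6)/(-35 + 6) - 1*(-992))*784 = (2*4/(-29) + 992)*784 = (2*(-1/29)*4 + 992)*784 = (-8/29 + 992)*784 = (28760/29)*784 = 22547840/29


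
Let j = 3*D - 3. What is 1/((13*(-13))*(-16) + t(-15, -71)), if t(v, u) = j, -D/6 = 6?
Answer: 1/2593 ≈ 0.00038565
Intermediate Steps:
D = -36 (D = -6*6 = -36)
j = -111 (j = 3*(-36) - 3 = -108 - 3 = -111)
t(v, u) = -111
1/((13*(-13))*(-16) + t(-15, -71)) = 1/((13*(-13))*(-16) - 111) = 1/(-169*(-16) - 111) = 1/(2704 - 111) = 1/2593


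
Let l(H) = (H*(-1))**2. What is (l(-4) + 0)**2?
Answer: 256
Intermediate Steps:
l(H) = H**2 (l(H) = (-H)**2 = H**2)
(l(-4) + 0)**2 = ((-4)**2 + 0)**2 = (16 + 0)**2 = 16**2 = 256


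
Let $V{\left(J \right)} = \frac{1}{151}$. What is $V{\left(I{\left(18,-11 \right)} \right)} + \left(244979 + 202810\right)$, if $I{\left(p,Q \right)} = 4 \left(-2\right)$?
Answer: $\frac{67616140}{151} \approx 4.4779 \cdot 10^{5}$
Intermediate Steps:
$I{\left(p,Q \right)} = -8$
$V{\left(J \right)} = \frac{1}{151}$
$V{\left(I{\left(18,-11 \right)} \right)} + \left(244979 + 202810\right) = \frac{1}{151} + \left(244979 + 202810\right) = \frac{1}{151} + 447789 = \frac{67616140}{151}$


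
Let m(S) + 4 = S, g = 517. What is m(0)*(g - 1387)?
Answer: 3480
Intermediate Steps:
m(S) = -4 + S
m(0)*(g - 1387) = (-4 + 0)*(517 - 1387) = -4*(-870) = 3480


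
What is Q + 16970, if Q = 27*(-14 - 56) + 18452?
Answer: 33532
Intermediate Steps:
Q = 16562 (Q = 27*(-70) + 18452 = -1890 + 18452 = 16562)
Q + 16970 = 16562 + 16970 = 33532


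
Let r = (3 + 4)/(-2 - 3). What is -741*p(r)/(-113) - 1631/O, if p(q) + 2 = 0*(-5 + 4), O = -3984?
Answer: -5719985/450192 ≈ -12.706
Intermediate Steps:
r = -7/5 (r = 7/(-5) = 7*(-⅕) = -7/5 ≈ -1.4000)
p(q) = -2 (p(q) = -2 + 0*(-5 + 4) = -2 + 0*(-1) = -2 + 0 = -2)
-741*p(r)/(-113) - 1631/O = -741*(-2)/(-113) - 1631/(-3984) = 1482*(-1/113) - 1631*(-1/3984) = -1482/113 + 1631/3984 = -5719985/450192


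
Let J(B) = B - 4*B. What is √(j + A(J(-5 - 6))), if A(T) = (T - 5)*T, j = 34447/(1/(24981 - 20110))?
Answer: √167792261 ≈ 12953.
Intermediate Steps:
J(B) = -3*B
j = 167791337 (j = 34447/(1/4871) = 34447*4871 = 167791337)
A(T) = T*(-5 + T) (A(T) = (-5 + T)*T = T*(-5 + T))
√(j + A(J(-5 - 6))) = √(167791337 + (-3*(-5 - 6))*(-5 - 3*(-5 - 6))) = √(167791337 + (-3*(-11))*(-5 - 3*(-11))) = √(167791337 + 33*(-5 + 33)) = √(167791337 + 33*28) = √(167791337 + 924) = √167792261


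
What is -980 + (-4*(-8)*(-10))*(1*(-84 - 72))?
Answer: 48940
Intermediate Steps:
-980 + (-4*(-8)*(-10))*(1*(-84 - 72)) = -980 + (32*(-10))*(1*(-156)) = -980 - 320*(-156) = -980 + 49920 = 48940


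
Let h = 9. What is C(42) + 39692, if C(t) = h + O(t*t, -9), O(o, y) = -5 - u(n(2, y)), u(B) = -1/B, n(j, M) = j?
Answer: 79393/2 ≈ 39697.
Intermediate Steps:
O(o, y) = -9/2 (O(o, y) = -5 - (-1)/2 = -5 - 1*(-1/2) = -5 + 1/2 = -9/2)
C(t) = 9/2 (C(t) = 9 - 9/2 = 9/2)
C(42) + 39692 = 9/2 + 39692 = 79393/2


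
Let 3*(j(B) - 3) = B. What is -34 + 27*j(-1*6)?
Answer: -7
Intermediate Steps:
j(B) = 3 + B/3
-34 + 27*j(-1*6) = -34 + 27*(3 + (-1*6)/3) = -34 + 27*(3 + (1/3)*(-6)) = -34 + 27*(3 - 2) = -34 + 27*1 = -34 + 27 = -7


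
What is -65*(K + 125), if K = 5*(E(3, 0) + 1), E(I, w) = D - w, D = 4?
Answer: -9750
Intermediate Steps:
E(I, w) = 4 - w
K = 25 (K = 5*((4 - 1*0) + 1) = 5*((4 + 0) + 1) = 5*(4 + 1) = 5*5 = 25)
-65*(K + 125) = -65*(25 + 125) = -65*150 = -9750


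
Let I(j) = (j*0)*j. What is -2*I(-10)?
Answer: 0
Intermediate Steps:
I(j) = 0 (I(j) = 0*j = 0)
-2*I(-10) = -2*0 = 0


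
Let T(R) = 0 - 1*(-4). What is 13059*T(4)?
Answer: 52236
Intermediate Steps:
T(R) = 4 (T(R) = 0 + 4 = 4)
13059*T(4) = 13059*4 = 52236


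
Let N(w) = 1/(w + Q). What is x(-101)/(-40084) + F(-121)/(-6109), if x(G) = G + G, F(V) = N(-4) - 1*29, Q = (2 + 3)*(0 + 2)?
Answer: 1792330/183654867 ≈ 0.0097592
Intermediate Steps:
Q = 10 (Q = 5*2 = 10)
N(w) = 1/(10 + w) (N(w) = 1/(w + 10) = 1/(10 + w))
F(V) = -173/6 (F(V) = 1/(10 - 4) - 1*29 = 1/6 - 29 = ⅙ - 29 = -173/6)
x(G) = 2*G
x(-101)/(-40084) + F(-121)/(-6109) = (2*(-101))/(-40084) - 173/6/(-6109) = -202*(-1/40084) - 173/6*(-1/6109) = 101/20042 + 173/36654 = 1792330/183654867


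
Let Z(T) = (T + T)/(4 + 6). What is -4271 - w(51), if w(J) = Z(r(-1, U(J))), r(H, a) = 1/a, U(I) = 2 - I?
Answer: -1046394/245 ≈ -4271.0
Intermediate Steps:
r(H, a) = 1/a
Z(T) = T/5 (Z(T) = (2*T)/10 = (2*T)*(⅒) = T/5)
w(J) = 1/(5*(2 - J))
-4271 - w(51) = -4271 - (-1)/(-10 + 5*51) = -4271 - (-1)/(-10 + 255) = -4271 - (-1)/245 = -4271 - 1*(-1/245) = -4271 + 1/245 = -1046394/245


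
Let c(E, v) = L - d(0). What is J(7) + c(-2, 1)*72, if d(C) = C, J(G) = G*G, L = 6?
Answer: 481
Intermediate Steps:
J(G) = G²
c(E, v) = 6 (c(E, v) = 6 - 1*0 = 6 + 0 = 6)
J(7) + c(-2, 1)*72 = 7² + 6*72 = 49 + 432 = 481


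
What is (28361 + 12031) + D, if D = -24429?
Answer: 15963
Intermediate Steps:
(28361 + 12031) + D = (28361 + 12031) - 24429 = 40392 - 24429 = 15963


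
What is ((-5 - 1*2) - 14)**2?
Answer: 441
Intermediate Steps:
((-5 - 1*2) - 14)**2 = ((-5 - 2) - 14)**2 = (-7 - 14)**2 = (-21)**2 = 441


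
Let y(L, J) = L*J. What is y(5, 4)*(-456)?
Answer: -9120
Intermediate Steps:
y(L, J) = J*L
y(5, 4)*(-456) = (4*5)*(-456) = 20*(-456) = -9120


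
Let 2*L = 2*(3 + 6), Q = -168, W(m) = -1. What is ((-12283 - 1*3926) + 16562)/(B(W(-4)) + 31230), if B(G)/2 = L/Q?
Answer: 9884/874437 ≈ 0.011303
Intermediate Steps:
L = 9 (L = (2*(3 + 6))/2 = (2*9)/2 = (½)*18 = 9)
B(G) = -3/28 (B(G) = 2*(9/(-168)) = 2*(9*(-1/168)) = 2*(-3/56) = -3/28)
((-12283 - 1*3926) + 16562)/(B(W(-4)) + 31230) = ((-12283 - 1*3926) + 16562)/(-3/28 + 31230) = ((-12283 - 3926) + 16562)/(874437/28) = (-16209 + 16562)*(28/874437) = 353*(28/874437) = 9884/874437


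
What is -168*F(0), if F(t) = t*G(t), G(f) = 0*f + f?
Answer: 0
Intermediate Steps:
G(f) = f (G(f) = 0 + f = f)
F(t) = t**2 (F(t) = t*t = t**2)
-168*F(0) = -168*0**2 = -168*0 = 0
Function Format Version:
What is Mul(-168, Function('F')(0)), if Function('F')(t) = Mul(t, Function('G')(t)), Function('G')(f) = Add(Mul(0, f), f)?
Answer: 0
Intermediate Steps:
Function('G')(f) = f (Function('G')(f) = Add(0, f) = f)
Function('F')(t) = Pow(t, 2) (Function('F')(t) = Mul(t, t) = Pow(t, 2))
Mul(-168, Function('F')(0)) = Mul(-168, Pow(0, 2)) = Mul(-168, 0) = 0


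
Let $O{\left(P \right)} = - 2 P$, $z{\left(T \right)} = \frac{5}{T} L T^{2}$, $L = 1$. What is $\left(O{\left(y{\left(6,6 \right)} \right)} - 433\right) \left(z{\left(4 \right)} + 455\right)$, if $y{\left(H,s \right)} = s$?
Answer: $-211375$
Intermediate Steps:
$z{\left(T \right)} = 5 T$ ($z{\left(T \right)} = \frac{5}{T} 1 T^{2} = \frac{5}{T} T^{2} = 5 T$)
$\left(O{\left(y{\left(6,6 \right)} \right)} - 433\right) \left(z{\left(4 \right)} + 455\right) = \left(\left(-2\right) 6 - 433\right) \left(5 \cdot 4 + 455\right) = \left(-12 - 433\right) \left(20 + 455\right) = \left(-445\right) 475 = -211375$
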